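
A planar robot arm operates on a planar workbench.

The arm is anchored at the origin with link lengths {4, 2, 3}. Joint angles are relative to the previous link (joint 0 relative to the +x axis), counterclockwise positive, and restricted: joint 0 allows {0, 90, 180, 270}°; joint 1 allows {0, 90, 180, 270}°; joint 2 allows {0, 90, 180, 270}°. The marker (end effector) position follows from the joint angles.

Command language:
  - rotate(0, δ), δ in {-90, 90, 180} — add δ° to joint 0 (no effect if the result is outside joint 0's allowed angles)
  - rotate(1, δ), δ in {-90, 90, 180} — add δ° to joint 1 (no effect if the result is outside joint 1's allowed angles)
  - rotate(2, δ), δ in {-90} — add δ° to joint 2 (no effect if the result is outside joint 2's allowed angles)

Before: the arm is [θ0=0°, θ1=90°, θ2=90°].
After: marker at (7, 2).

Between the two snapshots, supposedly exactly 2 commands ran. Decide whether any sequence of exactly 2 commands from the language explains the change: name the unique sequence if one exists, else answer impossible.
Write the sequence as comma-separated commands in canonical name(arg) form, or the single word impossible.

from: [θ0=0°, θ1=90°, θ2=90°]
1. rotate(2, -90) → [θ0=0°, θ1=90°, θ2=0°]
2. rotate(2, -90) → [θ0=0°, θ1=90°, θ2=270°]
no rival 2-sequence matches.

rotate(2, -90), rotate(2, -90)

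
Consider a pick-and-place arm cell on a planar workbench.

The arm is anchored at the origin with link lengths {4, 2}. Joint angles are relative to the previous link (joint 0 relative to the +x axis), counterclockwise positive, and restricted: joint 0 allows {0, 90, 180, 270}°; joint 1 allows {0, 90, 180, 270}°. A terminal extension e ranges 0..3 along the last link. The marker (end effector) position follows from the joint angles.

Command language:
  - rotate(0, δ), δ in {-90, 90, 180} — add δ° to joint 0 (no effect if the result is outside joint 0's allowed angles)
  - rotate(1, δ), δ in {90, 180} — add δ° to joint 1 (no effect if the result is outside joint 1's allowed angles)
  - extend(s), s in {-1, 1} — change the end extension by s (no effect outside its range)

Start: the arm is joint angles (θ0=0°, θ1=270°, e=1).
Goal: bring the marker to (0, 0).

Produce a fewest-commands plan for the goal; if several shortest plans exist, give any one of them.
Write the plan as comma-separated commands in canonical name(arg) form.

rotate(1, 90), rotate(1, 180), extend(1)

begin: joint angles (θ0=0°, θ1=270°, e=1)
t=1 rotate(1, 90) ⇒ joint angles (θ0=0°, θ1=0°, e=1)
t=2 rotate(1, 180) ⇒ joint angles (θ0=0°, θ1=180°, e=1)
t=3 extend(1) ⇒ joint angles (θ0=0°, θ1=180°, e=2)
nothing shorter than 3 reaches the goal.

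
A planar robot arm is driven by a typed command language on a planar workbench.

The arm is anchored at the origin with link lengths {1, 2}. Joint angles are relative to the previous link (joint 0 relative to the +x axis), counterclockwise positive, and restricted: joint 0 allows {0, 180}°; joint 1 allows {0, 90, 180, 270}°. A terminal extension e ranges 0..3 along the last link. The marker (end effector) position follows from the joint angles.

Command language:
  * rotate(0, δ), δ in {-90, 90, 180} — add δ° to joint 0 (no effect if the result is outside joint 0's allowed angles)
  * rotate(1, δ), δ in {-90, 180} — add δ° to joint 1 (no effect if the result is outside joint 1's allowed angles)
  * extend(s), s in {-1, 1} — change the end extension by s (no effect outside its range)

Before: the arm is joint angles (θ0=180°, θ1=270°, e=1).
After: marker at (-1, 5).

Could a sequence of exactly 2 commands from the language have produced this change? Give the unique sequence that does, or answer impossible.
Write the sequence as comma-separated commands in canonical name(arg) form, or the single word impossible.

extend(1), extend(1)

t0: joint angles (θ0=180°, θ1=270°, e=1)
[1] after extend(1): joint angles (θ0=180°, θ1=270°, e=2)
[2] after extend(1): joint angles (θ0=180°, θ1=270°, e=3)
no rival 2-sequence matches.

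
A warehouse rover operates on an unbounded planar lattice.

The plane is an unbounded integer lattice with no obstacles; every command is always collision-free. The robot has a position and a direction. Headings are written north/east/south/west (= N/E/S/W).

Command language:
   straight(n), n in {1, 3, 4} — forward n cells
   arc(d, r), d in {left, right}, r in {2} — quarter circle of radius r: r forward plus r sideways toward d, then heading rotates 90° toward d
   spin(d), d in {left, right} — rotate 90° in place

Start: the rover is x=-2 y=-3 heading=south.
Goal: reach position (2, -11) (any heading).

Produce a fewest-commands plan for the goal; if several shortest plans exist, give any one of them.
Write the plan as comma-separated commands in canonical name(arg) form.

from: x=-2 y=-3 heading=south
[1] after arc(left, 2): x=0 y=-5 heading=east
[2] after arc(right, 2): x=2 y=-7 heading=south
[3] after straight(4): x=2 y=-11 heading=south
shorter routes all fall short; 3 is best.

arc(left, 2), arc(right, 2), straight(4)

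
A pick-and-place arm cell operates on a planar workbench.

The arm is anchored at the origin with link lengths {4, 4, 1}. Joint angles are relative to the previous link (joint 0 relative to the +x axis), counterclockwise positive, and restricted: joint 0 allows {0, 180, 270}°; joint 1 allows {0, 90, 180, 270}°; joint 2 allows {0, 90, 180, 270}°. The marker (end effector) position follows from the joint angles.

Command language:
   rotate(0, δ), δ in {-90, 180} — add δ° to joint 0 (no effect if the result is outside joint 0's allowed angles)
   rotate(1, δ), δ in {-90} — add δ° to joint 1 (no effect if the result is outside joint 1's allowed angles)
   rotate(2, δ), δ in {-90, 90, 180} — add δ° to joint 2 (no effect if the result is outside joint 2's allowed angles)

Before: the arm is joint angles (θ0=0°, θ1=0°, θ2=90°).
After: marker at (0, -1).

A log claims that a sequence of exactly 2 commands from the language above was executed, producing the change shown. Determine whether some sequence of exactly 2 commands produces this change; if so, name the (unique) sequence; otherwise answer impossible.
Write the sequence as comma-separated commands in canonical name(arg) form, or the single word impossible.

from: joint angles (θ0=0°, θ1=0°, θ2=90°)
t=1 rotate(1, -90) ⇒ joint angles (θ0=0°, θ1=270°, θ2=90°)
t=2 rotate(1, -90) ⇒ joint angles (θ0=0°, θ1=180°, θ2=90°)
uniquely the one of 36 2-step routes that fits.

rotate(1, -90), rotate(1, -90)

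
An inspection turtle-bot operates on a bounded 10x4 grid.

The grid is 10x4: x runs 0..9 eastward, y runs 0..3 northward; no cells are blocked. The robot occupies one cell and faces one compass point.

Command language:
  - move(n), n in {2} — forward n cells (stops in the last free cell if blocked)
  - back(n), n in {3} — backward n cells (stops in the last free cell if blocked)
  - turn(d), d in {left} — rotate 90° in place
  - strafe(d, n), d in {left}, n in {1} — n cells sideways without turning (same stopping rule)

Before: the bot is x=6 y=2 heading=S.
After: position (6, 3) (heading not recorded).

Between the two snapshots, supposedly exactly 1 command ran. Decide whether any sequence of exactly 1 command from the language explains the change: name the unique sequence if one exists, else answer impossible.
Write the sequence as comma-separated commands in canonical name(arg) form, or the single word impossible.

key: back(3) runs into the grid edge before its full distance
t0: x=6 y=2 heading=S
1. back(3) → x=6 y=3 heading=S
all 4 alternatives checked — unique.

back(3)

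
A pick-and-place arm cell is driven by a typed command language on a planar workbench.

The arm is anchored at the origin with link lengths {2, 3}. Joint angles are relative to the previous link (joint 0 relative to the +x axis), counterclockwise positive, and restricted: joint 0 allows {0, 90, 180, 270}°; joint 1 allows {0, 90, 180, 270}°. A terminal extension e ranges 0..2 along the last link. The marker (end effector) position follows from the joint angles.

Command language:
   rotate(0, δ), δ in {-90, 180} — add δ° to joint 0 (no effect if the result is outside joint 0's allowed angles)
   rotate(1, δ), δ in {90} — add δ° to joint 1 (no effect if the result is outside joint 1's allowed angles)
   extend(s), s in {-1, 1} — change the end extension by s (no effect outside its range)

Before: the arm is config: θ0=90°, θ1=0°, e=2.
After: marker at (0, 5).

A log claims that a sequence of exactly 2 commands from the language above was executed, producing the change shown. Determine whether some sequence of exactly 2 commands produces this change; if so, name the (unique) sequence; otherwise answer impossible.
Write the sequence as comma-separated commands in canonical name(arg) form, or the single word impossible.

extend(-1), extend(-1)

begin: config: θ0=90°, θ1=0°, e=2
1. extend(-1) → config: θ0=90°, θ1=0°, e=1
2. extend(-1) → config: θ0=90°, θ1=0°, e=0
all 25 alternatives checked — unique.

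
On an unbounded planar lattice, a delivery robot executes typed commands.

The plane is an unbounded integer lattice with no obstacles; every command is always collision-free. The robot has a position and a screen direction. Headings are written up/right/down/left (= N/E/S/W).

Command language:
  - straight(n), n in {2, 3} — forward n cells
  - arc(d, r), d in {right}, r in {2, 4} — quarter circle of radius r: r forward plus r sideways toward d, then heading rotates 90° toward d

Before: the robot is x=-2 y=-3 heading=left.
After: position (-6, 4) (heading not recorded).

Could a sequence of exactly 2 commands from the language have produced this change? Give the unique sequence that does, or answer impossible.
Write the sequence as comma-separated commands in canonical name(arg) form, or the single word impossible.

key: order matters: swapping arc(right, 4) and straight(3) lands elsewhere
begin: x=-2 y=-3 heading=left
[1] after arc(right, 4): x=-6 y=1 heading=up
[2] after straight(3): x=-6 y=4 heading=up
no other 2-command option fits: unique.

arc(right, 4), straight(3)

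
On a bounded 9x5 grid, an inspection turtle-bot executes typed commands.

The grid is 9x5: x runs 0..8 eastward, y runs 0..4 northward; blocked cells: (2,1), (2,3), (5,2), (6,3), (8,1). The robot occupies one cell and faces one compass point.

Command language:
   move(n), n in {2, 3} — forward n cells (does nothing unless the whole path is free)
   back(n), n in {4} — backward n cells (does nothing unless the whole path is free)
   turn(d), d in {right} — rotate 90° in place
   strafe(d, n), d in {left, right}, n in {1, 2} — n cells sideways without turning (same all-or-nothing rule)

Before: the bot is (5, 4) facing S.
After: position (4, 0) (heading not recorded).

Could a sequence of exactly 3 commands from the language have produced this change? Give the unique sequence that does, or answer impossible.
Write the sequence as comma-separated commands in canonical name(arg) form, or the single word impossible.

key: running move(2) before strafe(right, 1) would end elsewhere — order is forced
from: (5, 4) facing S
1. strafe(right, 1) → (4, 4) facing S
2. move(2) → (4, 2) facing S
3. move(2) → (4, 0) facing S
no other 3-command option fits: unique.

strafe(right, 1), move(2), move(2)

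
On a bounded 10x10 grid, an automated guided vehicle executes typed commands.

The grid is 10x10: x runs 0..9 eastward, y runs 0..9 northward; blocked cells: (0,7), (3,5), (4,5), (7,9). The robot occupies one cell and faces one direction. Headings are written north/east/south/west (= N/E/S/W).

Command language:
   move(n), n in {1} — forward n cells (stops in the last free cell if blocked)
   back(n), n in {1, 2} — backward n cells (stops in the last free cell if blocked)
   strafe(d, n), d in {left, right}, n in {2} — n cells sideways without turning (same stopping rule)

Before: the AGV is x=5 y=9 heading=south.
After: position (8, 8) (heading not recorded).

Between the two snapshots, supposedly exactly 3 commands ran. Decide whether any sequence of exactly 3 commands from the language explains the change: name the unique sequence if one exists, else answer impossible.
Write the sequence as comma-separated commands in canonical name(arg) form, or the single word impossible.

strafe(left, 2), move(1), strafe(left, 2)

key: the first strafe(left, 2) is stopped early by the blocked cell at (7,9)
begin: x=5 y=9 heading=south
step 1 (strafe(left, 2)): x=6 y=9 heading=south
step 2 (move(1)): x=6 y=8 heading=south
step 3 (strafe(left, 2)): x=8 y=8 heading=south
no other 3-command option fits: unique.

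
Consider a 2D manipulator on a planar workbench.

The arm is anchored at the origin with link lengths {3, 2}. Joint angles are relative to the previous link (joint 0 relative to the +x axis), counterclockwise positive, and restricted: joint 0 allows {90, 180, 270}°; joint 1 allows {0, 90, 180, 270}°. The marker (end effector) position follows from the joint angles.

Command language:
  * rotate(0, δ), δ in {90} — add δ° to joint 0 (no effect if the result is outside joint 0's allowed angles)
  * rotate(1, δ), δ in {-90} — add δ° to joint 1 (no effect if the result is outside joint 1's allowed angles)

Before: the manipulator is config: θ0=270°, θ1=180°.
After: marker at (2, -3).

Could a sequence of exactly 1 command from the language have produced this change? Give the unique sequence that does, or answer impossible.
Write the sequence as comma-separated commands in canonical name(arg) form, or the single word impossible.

rotate(1, -90)

from: config: θ0=270°, θ1=180°
step 1 (rotate(1, -90)): config: θ0=270°, θ1=90°
no rival 1-sequence matches.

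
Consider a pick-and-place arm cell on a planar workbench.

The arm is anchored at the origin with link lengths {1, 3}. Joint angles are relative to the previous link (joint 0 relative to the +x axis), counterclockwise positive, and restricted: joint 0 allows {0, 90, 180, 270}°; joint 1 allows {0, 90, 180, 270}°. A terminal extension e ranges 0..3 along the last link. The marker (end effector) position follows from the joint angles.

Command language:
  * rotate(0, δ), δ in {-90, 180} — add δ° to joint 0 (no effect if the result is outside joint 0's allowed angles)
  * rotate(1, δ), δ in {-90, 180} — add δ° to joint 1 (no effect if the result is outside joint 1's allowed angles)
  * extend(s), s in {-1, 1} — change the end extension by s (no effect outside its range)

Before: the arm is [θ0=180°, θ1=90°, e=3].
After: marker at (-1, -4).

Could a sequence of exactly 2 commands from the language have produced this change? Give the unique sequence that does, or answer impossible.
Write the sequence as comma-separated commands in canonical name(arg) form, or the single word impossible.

t0: [θ0=180°, θ1=90°, e=3]
1. extend(-1) → [θ0=180°, θ1=90°, e=2]
2. extend(-1) → [θ0=180°, θ1=90°, e=1]
uniquely the one of 36 2-step routes that fits.

extend(-1), extend(-1)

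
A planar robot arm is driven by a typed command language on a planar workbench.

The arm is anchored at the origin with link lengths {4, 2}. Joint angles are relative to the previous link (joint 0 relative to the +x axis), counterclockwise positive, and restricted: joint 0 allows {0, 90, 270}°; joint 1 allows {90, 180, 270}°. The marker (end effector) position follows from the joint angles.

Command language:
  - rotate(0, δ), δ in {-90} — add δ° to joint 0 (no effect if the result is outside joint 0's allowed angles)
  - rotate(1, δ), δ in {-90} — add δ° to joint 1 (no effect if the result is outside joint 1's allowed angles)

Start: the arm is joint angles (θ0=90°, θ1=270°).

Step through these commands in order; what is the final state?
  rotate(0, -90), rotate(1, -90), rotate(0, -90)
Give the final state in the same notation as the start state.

start: joint angles (θ0=90°, θ1=270°)
t=1 rotate(0, -90) ⇒ joint angles (θ0=0°, θ1=270°)
t=2 rotate(1, -90) ⇒ joint angles (θ0=0°, θ1=180°)
t=3 rotate(0, -90) ⇒ joint angles (θ0=270°, θ1=180°)

joint angles (θ0=270°, θ1=180°)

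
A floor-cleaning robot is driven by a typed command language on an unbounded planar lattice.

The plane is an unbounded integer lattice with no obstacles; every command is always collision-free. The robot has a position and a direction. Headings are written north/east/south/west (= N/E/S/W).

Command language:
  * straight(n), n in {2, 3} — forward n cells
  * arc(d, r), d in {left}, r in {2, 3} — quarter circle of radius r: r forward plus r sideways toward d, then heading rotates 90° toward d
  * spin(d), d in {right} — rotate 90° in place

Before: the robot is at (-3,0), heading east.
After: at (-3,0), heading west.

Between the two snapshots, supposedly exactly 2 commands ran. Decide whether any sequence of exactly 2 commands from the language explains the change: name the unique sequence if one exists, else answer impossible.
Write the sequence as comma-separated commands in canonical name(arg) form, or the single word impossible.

spin(right), spin(right)

key: parked at (-3,0) the whole time — nothing moves the robot
begin: at (-3,0), heading east
[1] after spin(right): at (-3,0), heading south
[2] after spin(right): at (-3,0), heading west
all 25 alternatives checked — unique.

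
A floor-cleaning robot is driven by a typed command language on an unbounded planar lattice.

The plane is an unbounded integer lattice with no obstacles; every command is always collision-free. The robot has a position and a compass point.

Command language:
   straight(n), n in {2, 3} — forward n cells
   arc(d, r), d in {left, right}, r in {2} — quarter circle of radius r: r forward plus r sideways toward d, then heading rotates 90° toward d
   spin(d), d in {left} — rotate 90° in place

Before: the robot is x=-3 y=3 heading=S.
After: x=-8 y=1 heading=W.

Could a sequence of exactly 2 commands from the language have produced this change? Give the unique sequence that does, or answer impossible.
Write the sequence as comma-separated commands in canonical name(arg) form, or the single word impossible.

key: position moved to (-8,1) AND the heading swung to W — translation plus rotation needed
begin: x=-3 y=3 heading=S
step 1 (arc(right, 2)): x=-5 y=1 heading=W
step 2 (straight(3)): x=-8 y=1 heading=W
no other 2-command option fits: unique.

arc(right, 2), straight(3)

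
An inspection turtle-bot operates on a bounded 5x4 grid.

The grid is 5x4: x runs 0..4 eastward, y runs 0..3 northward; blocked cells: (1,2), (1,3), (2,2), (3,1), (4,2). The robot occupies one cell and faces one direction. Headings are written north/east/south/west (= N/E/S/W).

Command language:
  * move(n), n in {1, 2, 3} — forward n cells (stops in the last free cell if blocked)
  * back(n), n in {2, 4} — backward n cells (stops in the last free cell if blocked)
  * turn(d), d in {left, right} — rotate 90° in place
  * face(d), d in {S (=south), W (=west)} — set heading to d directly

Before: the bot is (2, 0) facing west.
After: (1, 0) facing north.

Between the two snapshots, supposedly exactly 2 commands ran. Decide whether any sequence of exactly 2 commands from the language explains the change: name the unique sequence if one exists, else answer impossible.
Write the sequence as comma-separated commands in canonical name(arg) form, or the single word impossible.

move(1), turn(right)

key: order matters: swapping move(1) and turn(right) lands elsewhere
begin: (2, 0) facing west
[1] after move(1): (1, 0) facing west
[2] after turn(right): (1, 0) facing north
no other 2-command option fits: unique.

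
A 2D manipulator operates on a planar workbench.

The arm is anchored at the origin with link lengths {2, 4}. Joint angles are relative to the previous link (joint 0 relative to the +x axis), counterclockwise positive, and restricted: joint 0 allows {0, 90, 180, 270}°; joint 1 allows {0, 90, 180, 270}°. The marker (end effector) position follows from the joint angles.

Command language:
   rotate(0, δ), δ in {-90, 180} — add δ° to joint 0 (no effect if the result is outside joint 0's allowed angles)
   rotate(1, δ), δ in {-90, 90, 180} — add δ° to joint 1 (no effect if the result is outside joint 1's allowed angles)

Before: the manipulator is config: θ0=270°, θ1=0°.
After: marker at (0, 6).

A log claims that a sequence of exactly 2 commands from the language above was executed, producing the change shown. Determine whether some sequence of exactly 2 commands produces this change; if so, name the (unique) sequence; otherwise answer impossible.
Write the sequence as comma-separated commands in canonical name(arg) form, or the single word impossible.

rotate(0, -90), rotate(0, -90)

begin: config: θ0=270°, θ1=0°
1. rotate(0, -90) → config: θ0=180°, θ1=0°
2. rotate(0, -90) → config: θ0=90°, θ1=0°
all 25 alternatives checked — unique.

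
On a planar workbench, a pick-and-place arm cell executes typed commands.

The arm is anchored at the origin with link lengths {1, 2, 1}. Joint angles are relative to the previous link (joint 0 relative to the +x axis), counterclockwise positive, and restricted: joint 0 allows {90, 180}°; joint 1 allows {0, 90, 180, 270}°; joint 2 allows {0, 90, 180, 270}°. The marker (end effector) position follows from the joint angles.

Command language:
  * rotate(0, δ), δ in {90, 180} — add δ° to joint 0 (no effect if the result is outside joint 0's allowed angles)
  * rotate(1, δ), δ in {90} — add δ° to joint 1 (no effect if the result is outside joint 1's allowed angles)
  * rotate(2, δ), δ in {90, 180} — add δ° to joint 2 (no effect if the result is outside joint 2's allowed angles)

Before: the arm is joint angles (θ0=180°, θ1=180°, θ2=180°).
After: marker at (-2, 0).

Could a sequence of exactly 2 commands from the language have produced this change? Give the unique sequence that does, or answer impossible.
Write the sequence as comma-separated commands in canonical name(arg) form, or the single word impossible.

rotate(1, 90), rotate(1, 90)

start: joint angles (θ0=180°, θ1=180°, θ2=180°)
step 1 (rotate(1, 90)): joint angles (θ0=180°, θ1=270°, θ2=180°)
step 2 (rotate(1, 90)): joint angles (θ0=180°, θ1=0°, θ2=180°)
all 25 alternatives checked — unique.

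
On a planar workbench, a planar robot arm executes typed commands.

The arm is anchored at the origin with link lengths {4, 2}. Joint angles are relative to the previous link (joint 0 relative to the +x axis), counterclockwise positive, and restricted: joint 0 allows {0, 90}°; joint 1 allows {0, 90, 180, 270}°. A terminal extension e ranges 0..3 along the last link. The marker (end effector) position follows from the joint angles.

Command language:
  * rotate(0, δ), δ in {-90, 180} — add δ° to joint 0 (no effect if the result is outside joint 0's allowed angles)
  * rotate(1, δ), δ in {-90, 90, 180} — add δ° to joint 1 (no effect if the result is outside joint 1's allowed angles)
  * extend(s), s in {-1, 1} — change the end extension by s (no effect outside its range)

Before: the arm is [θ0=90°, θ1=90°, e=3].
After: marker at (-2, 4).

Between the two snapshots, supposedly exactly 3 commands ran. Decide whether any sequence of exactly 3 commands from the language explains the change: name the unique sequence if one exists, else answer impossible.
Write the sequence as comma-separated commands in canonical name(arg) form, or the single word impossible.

extend(-1), extend(-1), extend(-1)

from: [θ0=90°, θ1=90°, e=3]
step 1 (extend(-1)): [θ0=90°, θ1=90°, e=2]
step 2 (extend(-1)): [θ0=90°, θ1=90°, e=1]
step 3 (extend(-1)): [θ0=90°, θ1=90°, e=0]
all 343 alternatives checked — unique.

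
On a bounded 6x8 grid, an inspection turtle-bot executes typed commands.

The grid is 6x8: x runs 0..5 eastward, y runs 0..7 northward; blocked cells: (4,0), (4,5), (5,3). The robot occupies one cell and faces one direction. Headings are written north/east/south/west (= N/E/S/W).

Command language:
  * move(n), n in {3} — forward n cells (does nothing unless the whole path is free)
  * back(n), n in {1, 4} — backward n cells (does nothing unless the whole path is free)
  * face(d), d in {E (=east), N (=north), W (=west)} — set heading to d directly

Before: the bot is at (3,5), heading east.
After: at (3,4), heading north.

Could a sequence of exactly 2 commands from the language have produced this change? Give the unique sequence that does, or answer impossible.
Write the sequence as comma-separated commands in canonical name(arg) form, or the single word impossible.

face(N), back(1)

key: running back(1) before face(N) would end elsewhere — order is forced
from: at (3,5), heading east
[1] after face(N): at (3,5), heading north
[2] after back(1): at (3,4), heading north
all 36 alternatives checked — unique.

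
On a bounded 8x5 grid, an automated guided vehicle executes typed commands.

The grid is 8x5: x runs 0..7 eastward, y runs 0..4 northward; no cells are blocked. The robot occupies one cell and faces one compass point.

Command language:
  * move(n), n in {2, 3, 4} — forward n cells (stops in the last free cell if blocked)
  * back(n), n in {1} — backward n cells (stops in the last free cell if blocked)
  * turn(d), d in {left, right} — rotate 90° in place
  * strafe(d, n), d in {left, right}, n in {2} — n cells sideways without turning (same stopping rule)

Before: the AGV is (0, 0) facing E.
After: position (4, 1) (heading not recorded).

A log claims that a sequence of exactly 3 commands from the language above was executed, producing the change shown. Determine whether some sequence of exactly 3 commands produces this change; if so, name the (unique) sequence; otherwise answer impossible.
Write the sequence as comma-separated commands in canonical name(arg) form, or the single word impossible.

move(4), turn(right), back(1)

key: running back(1) before move(4) would end elsewhere — order is forced
start: (0, 0) facing E
1. move(4) → (4, 0) facing E
2. turn(right) → (4, 0) facing S
3. back(1) → (4, 1) facing S
no rival 3-sequence matches.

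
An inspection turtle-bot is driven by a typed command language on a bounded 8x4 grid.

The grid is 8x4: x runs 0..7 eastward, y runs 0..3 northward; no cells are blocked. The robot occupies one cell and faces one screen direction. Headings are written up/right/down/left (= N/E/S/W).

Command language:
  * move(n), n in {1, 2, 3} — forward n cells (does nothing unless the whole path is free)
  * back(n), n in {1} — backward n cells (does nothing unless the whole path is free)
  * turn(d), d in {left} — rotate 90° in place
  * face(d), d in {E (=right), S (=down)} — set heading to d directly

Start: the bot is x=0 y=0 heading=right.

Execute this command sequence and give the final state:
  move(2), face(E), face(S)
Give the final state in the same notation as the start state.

x=2 y=0 heading=down

begin: x=0 y=0 heading=right
1. move(2) → x=2 y=0 heading=right
2. face(E) → x=2 y=0 heading=right
3. face(S) → x=2 y=0 heading=down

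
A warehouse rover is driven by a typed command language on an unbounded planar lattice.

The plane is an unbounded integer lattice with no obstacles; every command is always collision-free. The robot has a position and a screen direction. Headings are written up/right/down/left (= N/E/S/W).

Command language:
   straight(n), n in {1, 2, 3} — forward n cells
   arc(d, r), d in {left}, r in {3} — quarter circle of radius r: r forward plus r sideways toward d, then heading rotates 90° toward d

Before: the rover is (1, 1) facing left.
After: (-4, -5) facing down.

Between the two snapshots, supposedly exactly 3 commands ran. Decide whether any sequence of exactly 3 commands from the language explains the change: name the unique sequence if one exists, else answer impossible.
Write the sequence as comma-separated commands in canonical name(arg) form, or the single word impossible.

key: cell and facing (now S) both changed — the 3 commands mix motion and turning
start: (1, 1) facing left
t=1 straight(2) ⇒ (-1, 1) facing left
t=2 arc(left, 3) ⇒ (-4, -2) facing down
t=3 straight(3) ⇒ (-4, -5) facing down
no rival 3-sequence matches.

straight(2), arc(left, 3), straight(3)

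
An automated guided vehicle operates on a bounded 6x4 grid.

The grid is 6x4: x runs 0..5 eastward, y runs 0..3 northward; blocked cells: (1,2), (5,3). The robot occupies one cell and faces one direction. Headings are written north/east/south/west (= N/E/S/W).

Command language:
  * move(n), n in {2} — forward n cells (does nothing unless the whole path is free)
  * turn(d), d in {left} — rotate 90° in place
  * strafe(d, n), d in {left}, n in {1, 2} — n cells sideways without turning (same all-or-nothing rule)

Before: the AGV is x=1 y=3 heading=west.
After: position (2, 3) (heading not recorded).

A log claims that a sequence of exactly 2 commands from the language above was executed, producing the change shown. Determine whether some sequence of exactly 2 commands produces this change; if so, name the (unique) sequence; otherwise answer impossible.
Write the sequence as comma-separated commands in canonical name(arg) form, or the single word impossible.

turn(left), strafe(left, 1)

key: order matters: swapping turn(left) and strafe(left, 1) lands elsewhere
from: x=1 y=3 heading=west
[1] after turn(left): x=1 y=3 heading=south
[2] after strafe(left, 1): x=2 y=3 heading=south
no other 2-command option fits: unique.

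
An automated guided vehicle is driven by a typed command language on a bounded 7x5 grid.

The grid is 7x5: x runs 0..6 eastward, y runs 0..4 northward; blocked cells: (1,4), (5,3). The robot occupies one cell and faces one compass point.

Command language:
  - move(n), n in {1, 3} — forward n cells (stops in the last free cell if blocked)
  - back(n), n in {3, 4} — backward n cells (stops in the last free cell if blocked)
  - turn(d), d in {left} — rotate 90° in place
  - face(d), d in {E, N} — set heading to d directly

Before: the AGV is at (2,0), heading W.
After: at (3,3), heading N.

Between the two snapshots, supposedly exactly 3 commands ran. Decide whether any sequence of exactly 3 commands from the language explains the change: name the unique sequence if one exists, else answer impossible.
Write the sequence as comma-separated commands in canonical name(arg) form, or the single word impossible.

impossible

all 343 sequences checked — none match.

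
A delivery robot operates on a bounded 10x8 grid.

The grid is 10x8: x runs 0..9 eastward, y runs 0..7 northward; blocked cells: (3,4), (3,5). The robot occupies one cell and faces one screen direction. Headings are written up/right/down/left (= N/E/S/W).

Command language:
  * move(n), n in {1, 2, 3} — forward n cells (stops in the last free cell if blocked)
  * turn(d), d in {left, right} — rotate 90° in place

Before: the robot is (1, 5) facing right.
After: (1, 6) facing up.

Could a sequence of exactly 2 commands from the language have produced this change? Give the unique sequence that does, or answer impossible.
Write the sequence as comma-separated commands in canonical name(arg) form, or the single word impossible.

key: order matters: swapping turn(left) and move(1) lands elsewhere
initial: (1, 5) facing right
[1] after turn(left): (1, 5) facing up
[2] after move(1): (1, 6) facing up
no rival 2-sequence matches.

turn(left), move(1)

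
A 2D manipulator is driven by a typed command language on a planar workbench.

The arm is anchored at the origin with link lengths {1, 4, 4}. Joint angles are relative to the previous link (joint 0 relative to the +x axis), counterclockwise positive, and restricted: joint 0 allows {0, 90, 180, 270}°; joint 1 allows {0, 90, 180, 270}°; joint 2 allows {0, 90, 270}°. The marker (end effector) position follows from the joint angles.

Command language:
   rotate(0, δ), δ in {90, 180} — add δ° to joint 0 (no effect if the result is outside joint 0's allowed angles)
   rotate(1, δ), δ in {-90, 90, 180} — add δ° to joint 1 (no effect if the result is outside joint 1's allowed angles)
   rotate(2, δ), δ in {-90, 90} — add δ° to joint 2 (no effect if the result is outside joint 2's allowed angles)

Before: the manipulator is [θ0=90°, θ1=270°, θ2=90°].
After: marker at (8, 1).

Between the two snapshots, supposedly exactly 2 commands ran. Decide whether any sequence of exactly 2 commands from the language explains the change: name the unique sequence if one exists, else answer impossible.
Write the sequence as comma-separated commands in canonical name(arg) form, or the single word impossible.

rotate(2, 90), rotate(2, -90)

key: running rotate(2, -90) before rotate(2, 90) would end elsewhere — order is forced
start: [θ0=90°, θ1=270°, θ2=90°]
t=1 rotate(2, 90) ⇒ [θ0=90°, θ1=270°, θ2=90°]
t=2 rotate(2, -90) ⇒ [θ0=90°, θ1=270°, θ2=0°]
all 49 alternatives checked — unique.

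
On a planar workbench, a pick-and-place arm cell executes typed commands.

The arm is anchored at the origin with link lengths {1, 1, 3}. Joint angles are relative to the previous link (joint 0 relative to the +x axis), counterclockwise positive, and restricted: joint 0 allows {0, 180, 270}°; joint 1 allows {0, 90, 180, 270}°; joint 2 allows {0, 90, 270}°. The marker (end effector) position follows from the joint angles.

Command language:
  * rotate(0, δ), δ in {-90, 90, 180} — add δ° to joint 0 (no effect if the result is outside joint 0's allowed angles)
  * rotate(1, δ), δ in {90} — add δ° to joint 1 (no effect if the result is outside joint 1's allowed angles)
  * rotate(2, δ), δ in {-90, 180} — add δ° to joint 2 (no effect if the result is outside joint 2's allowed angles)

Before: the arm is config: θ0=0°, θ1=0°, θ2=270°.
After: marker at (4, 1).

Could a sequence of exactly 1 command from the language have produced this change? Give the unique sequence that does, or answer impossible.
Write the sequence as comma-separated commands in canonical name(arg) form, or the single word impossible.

rotate(1, 90)

t0: config: θ0=0°, θ1=0°, θ2=270°
step 1 (rotate(1, 90)): config: θ0=0°, θ1=90°, θ2=270°
no rival 1-sequence matches.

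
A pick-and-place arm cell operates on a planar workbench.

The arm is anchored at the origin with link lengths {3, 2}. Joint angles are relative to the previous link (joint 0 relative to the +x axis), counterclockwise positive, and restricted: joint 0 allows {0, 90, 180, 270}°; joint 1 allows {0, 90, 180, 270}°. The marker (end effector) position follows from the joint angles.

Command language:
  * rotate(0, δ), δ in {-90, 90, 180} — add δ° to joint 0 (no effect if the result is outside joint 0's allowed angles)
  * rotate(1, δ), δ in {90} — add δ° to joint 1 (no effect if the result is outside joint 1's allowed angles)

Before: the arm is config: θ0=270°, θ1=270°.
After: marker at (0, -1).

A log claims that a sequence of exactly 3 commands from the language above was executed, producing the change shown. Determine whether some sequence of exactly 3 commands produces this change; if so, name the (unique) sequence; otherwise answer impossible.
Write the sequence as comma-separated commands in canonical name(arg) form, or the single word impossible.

initial: config: θ0=270°, θ1=270°
t=1 rotate(1, 90) ⇒ config: θ0=270°, θ1=0°
t=2 rotate(1, 90) ⇒ config: θ0=270°, θ1=90°
t=3 rotate(1, 90) ⇒ config: θ0=270°, θ1=180°
uniquely the one of 64 3-step routes that fits.

rotate(1, 90), rotate(1, 90), rotate(1, 90)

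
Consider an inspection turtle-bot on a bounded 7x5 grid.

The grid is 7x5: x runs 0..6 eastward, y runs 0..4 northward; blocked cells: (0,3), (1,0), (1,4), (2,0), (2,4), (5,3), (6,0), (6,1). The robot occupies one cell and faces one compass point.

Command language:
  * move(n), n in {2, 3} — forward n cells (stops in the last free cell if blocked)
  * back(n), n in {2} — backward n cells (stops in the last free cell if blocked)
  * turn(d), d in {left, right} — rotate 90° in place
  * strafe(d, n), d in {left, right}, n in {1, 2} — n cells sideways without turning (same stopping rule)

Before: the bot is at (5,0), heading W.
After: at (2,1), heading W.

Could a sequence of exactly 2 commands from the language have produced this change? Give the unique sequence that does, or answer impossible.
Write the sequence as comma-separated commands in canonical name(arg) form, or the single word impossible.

strafe(right, 1), move(3)

key: order matters: swapping strafe(right, 1) and move(3) lands elsewhere
begin: at (5,0), heading W
[1] after strafe(right, 1): at (5,1), heading W
[2] after move(3): at (2,1), heading W
no other 2-command option fits: unique.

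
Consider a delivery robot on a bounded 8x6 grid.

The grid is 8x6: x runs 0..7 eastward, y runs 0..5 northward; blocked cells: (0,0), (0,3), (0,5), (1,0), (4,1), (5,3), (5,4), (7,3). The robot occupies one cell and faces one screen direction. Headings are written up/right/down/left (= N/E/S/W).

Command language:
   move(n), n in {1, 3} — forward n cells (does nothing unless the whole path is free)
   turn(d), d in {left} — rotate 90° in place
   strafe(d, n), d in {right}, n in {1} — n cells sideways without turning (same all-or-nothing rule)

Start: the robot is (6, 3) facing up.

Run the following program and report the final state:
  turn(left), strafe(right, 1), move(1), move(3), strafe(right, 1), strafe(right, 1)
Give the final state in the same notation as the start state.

begin: (6, 3) facing up
1. turn(left) → (6, 3) facing left
2. strafe(right, 1) → (6, 4) facing left
3. move(1) → (6, 4) facing left
4. move(3) → (6, 4) facing left
5. strafe(right, 1) → (6, 5) facing left
6. strafe(right, 1) → (6, 5) facing left

(6, 5) facing left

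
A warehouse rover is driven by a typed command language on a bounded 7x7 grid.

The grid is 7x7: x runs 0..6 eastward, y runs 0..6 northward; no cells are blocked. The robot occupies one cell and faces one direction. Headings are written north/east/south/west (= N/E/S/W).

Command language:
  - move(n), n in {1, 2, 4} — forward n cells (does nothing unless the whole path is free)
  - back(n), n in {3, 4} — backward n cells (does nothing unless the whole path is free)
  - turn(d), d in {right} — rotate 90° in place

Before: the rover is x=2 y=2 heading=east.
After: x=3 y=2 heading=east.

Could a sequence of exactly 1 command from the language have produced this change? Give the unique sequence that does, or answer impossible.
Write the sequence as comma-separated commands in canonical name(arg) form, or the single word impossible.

move(1)

key: still facing E — the one step turns nothing
t0: x=2 y=2 heading=east
1. move(1) → x=3 y=2 heading=east
all 6 alternatives checked — unique.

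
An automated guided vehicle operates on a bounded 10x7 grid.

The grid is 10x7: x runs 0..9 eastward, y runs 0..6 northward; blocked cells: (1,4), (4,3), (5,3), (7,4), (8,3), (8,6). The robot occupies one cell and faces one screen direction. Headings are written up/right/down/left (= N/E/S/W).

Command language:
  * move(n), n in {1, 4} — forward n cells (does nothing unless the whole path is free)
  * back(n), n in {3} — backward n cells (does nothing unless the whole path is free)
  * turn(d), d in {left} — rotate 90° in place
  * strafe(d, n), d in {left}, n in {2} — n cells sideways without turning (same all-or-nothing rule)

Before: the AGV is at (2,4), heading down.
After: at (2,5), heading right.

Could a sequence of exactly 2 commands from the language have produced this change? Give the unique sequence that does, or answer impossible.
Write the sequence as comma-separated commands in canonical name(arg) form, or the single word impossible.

impossible

every 2-command combo misses the target.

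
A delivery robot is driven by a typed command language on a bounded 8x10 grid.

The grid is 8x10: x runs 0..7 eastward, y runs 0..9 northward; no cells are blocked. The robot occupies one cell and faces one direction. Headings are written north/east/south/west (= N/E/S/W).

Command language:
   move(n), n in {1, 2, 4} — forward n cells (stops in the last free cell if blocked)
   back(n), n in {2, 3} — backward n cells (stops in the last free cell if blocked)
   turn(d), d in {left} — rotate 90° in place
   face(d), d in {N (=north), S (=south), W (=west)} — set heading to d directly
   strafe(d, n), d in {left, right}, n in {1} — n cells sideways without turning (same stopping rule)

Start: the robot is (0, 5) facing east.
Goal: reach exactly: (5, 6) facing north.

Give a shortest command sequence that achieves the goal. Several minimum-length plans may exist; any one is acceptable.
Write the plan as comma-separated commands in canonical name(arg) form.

begin: (0, 5) facing east
[1] after strafe(left, 1): (0, 6) facing east
[2] after move(1): (1, 6) facing east
[3] after move(4): (5, 6) facing east
[4] after turn(left): (5, 6) facing north
minimal: 4 command(s), checked below 4.

strafe(left, 1), move(1), move(4), turn(left)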